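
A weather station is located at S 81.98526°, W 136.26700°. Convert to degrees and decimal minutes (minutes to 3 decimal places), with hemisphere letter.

81° 59.116′ S, 136° 16.020′ W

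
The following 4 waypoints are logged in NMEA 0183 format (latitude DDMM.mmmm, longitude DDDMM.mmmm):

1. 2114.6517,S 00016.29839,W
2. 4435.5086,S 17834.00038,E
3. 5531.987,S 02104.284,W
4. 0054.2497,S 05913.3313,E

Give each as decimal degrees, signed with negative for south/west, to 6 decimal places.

1. -21.244195, -0.271640
2. -44.591810, 178.566673
3. -55.533117, -21.071400
4. -0.904162, 59.222188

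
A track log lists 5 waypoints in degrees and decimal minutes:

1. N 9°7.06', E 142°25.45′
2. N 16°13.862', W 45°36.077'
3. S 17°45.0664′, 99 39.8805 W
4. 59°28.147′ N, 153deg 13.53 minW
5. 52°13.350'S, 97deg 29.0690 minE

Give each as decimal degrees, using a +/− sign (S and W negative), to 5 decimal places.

1. 9.11767, 142.42417
2. 16.23103, -45.60128
3. -17.75111, -99.66468
4. 59.46912, -153.22550
5. -52.22250, 97.48448

Point 1:
  φ: 9 + 7.06/60 = 9.117667
  N ⇒ keep positive
  Lon: 142 + 25.45/60 = 142.424167
  E → positive
Point 2:
  Latitude: 16 + 13.862/60 = 16.231033
  N → positive
  Longitude: 45 + 36.077/60 = 45.601283
  W → negative
Point 3:
  Latitude: 17 + 45.0664/60 = 17.751107
  S → negative
  Lon: 99 + 39.8805/60 = 99.664675
  hemisphere W, so the sign is −
Point 4:
  Latitude: 59 + 28.147/60 = 59.469117
  N → positive
  Lon: 153 + 13.53/60 = 153.225500
  W ⇒ negate
Point 5:
  φ: 52 + 13.35/60 = 52.222500
  S → negative
  Longitude: 29.069′ = 0.484483°; total 97.484483
  E → positive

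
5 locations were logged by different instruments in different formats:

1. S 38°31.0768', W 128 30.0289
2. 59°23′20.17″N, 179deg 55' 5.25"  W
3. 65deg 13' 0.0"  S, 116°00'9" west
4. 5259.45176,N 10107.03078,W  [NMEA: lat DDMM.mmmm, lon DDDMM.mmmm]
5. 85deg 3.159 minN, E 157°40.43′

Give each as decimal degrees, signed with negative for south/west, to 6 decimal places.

1. -38.517947, -128.500482
2. 59.388936, -179.918125
3. -65.216667, -116.002500
4. 52.990863, -101.117180
5. 85.052650, 157.673833

Point 1:
  φ: 31.0768′ = 0.517947°; total 38.5179467
  S ⇒ negate
  Lon: 128 + 30.0289/60 = 128.5004817
  hemisphere W, so the sign is −
Point 2:
  Latitude: 23′ + 20.17″ = 23.33617′; 59 + 23.33617/60 = 59.3889361
  N → positive
  Lon: 179 + 55/60 + 5.25/3600 = 179.9181250
  W ⇒ negate
Point 3:
  φ: 65° + 13/60 + 0/3600 = 65 + 0.216667 + 0.000000 = 65.2166667
  S ⇒ negate
  Longitude: 116 + 0/60 + 9/3600 = 116.0025000
  W → negative
Point 4:
  Latitude: degrees = first 2 digits = 52, minutes = 59.45176; 52 + 59.45176/60 = 52.9908627
  N ⇒ keep positive
  λ: split at 3 digits → 101° and 7.03078′; 101 + 7.03078/60 = 101.1171797
  W ⇒ negate
Point 5:
  φ: 3.159′ = 0.052650°; total 85.0526500
  N → positive
  λ: 40.43′ = 0.673833°; total 157.6738333
  E → positive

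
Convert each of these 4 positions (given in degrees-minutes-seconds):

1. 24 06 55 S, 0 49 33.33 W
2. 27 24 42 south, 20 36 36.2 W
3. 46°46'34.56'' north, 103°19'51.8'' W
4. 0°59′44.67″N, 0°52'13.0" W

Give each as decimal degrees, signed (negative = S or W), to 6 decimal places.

1. -24.115278, -0.825925
2. -27.411667, -20.610056
3. 46.776267, -103.331056
4. 0.995742, -0.870278

Point 1:
  Lat: 24° + 6/60 + 55/3600 = 24 + 0.100000 + 0.015278 = 24.1152778
  S ⇒ negate
  λ: 49′ + 33.33″ = 49.55550′; 0 + 49.55550/60 = 0.8259250
  hemisphere W, so the sign is −
Point 2:
  φ: 27 + 24/60 + 42/3600 = 27.4116667
  S ⇒ negate
  λ: 20° + 36/60 + 36.2/3600 = 20 + 0.600000 + 0.010056 = 20.6100556
  W ⇒ negate
Point 3:
  φ: 46° + 46/60 + 34.56/3600 = 46 + 0.766667 + 0.009600 = 46.7762667
  N ⇒ keep positive
  Longitude: 19′ + 51.8″ = 19.86333′; 103 + 19.86333/60 = 103.3310556
  hemisphere W, so the sign is −
Point 4:
  Lat: 59′ + 44.67″ = 59.74450′; 0 + 59.74450/60 = 0.9957417
  N → positive
  λ: 0 + 52/60 + 13/3600 = 0.8702778
  hemisphere W, so the sign is −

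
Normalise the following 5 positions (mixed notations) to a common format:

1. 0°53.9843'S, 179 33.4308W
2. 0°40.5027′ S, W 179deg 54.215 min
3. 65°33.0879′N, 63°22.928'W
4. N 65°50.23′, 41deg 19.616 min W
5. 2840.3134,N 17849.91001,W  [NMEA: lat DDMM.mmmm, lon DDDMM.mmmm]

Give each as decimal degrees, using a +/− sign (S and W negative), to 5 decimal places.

Point 1:
  φ: 53.9843′ = 0.899738°; total 0.899738
  S ⇒ negate
  Longitude: 33.4308′ = 0.557180°; total 179.557180
  hemisphere W, so the sign is −
Point 2:
  φ: 40.5027′ = 0.675045°; total 0.675045
  S ⇒ negate
  λ: 54.215′ = 0.903583°; total 179.903583
  hemisphere W, so the sign is −
Point 3:
  Latitude: 33.0879′ = 0.551465°; total 65.551465
  N → positive
  λ: 63 + 22.928/60 = 63.382133
  W → negative
Point 4:
  Lat: 50.23′ = 0.837167°; total 65.837167
  N → positive
  Lon: 19.616′ = 0.326933°; total 41.326933
  W ⇒ negate
Point 5:
  Lat: degrees = first 2 digits = 28, minutes = 40.3134; 28 + 40.3134/60 = 28.671890
  N ⇒ keep positive
  Lon: degrees = first 3 digits = 178, minutes = 49.91001; 178 + 49.91001/60 = 178.831834
  hemisphere W, so the sign is −

1. -0.89974, -179.55718
2. -0.67505, -179.90358
3. 65.55147, -63.38213
4. 65.83717, -41.32693
5. 28.67189, -178.83183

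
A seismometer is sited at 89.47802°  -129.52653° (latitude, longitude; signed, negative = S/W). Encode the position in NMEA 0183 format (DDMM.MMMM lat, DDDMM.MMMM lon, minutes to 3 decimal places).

8928.681,N / 12931.592,W

Lat: fractional part 0.478020 → 28.68120 minutes
Longitude is negative → W; |value| = 129.526530
Longitude: 129° + 0.526530 × 60 = 129° 31.59180′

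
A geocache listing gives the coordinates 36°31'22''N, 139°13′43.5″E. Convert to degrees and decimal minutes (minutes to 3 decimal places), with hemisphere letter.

φ: 31 + 22/60 = 31.36667′
λ: 13 + 43.5/60 = 13.72500′

36° 31.367′ N, 139° 13.725′ E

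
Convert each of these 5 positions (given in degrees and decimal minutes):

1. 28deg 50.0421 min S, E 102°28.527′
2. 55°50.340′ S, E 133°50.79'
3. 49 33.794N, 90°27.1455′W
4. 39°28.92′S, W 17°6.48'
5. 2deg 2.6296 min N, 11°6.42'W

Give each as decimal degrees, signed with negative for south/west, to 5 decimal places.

1. -28.83404, 102.47545
2. -55.83900, 133.84650
3. 49.56323, -90.45243
4. -39.48200, -17.10800
5. 2.04383, -11.10700

Point 1:
  φ: 28 + 50.0421/60 = 28.834035
  hemisphere S, so the sign is −
  λ: 28.527′ = 0.475450°; total 102.475450
  E ⇒ keep positive
Point 2:
  φ: 50.34′ = 0.839000°; total 55.839000
  S ⇒ negate
  Lon: 50.79′ = 0.846500°; total 133.846500
  E ⇒ keep positive
Point 3:
  Latitude: 33.794′ = 0.563233°; total 49.563233
  N ⇒ keep positive
  Lon: 90 + 27.1455/60 = 90.452425
  W ⇒ negate
Point 4:
  Lat: 39 + 28.92/60 = 39.482000
  S → negative
  λ: 17 + 6.48/60 = 17.108000
  hemisphere W, so the sign is −
Point 5:
  Latitude: 2 + 2.6296/60 = 2.043827
  N ⇒ keep positive
  λ: 6.42′ = 0.107000°; total 11.107000
  hemisphere W, so the sign is −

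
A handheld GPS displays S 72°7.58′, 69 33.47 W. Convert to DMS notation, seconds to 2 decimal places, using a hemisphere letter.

72°07′34.80″ S, 69°33′28.20″ W

Lat: 7.58000′ → 7′ and 0.58000 × 60 = 34.8000″
λ: 33.47000′ → 33′ and 0.47000 × 60 = 28.2000″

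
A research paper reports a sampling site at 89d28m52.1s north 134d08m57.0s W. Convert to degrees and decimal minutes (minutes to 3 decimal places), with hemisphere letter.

Latitude: 28 + 52.1/60 = 28.86833′
Longitude: seconds/60 = 0.95000; minutes = 8 + 0.95000 = 8.95000

89° 28.868′ N, 134° 8.950′ W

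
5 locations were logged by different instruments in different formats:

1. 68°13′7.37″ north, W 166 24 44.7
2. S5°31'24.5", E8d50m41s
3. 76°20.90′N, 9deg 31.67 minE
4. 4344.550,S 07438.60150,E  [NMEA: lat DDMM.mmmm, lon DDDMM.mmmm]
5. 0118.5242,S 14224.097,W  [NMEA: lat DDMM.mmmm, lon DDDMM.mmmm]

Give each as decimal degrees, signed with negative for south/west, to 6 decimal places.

1. 68.218714, -166.412417
2. -5.523472, 8.844722
3. 76.348333, 9.527833
4. -43.742500, 74.643358
5. -1.308737, -142.401617

Point 1:
  φ: 68° + 13/60 + 7.37/3600 = 68 + 0.216667 + 0.002047 = 68.2187139
  N ⇒ keep positive
  λ: 166 + 24/60 + 44.7/3600 = 166.4124167
  W → negative
Point 2:
  Lat: 5° + 31/60 + 24.5/3600 = 5 + 0.516667 + 0.006806 = 5.5234722
  hemisphere S, so the sign is −
  λ: 8 + 50/60 + 41/3600 = 8.8447222
  E → positive
Point 3:
  Latitude: 20.9′ = 0.348333°; total 76.3483333
  N ⇒ keep positive
  Lon: 9 + 31.67/60 = 9.5278333
  E ⇒ keep positive
Point 4:
  Latitude: degrees = first 2 digits = 43, minutes = 44.55; 43 + 44.55/60 = 43.7425000
  S → negative
  Longitude: degrees = first 3 digits = 74, minutes = 38.6015; 74 + 38.6015/60 = 74.6433583
  E ⇒ keep positive
Point 5:
  Latitude: degrees = first 2 digits = 1, minutes = 18.5242; 1 + 18.5242/60 = 1.3087367
  S → negative
  Longitude: degrees = first 3 digits = 142, minutes = 24.097; 142 + 24.097/60 = 142.4016167
  W ⇒ negate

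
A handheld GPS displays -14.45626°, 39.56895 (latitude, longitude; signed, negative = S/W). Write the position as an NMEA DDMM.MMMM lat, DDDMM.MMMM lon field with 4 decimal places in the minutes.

Latitude is negative → S; |value| = 14.456260
φ: 14° + 0.456260 × 60 = 14° 27.375600′
Lon: fractional part 0.568950 → 34.137000 minutes

1427.3756,S / 03934.1370,E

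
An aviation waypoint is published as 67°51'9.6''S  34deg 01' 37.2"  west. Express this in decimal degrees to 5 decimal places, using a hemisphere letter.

Lat: 51′ + 9.6″ = 51.16000′; 67 + 51.16000/60 = 67.852667
Longitude: 34° + 1/60 + 37.2/3600 = 34 + 0.016667 + 0.010333 = 34.027000

67.85267° S, 34.02700° W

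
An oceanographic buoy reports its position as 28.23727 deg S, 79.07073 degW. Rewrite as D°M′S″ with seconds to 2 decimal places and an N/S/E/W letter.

Latitude: 0.237270° → 14.23620′; 0.23620 × 60 = 14.1720″
Longitude: whole degrees 79; 4.24380′ → 4′ and 14.6280″

28°14′14.17″ S, 79°04′14.63″ W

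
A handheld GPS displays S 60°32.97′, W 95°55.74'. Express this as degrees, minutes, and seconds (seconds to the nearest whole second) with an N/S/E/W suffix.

60°32′58″ S, 95°55′44″ W

Lat: fractional minutes 0.97000 × 60 = 58.20″
λ: 55.74000′ → 55′ and 0.74000 × 60 = 44.40″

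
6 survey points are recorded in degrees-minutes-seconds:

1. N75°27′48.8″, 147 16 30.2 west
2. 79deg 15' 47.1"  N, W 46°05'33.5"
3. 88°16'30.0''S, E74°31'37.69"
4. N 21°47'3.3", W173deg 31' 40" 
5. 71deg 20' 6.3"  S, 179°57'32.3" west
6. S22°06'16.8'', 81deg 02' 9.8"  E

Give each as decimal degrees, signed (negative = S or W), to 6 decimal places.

1. 75.463556, -147.275056
2. 79.263083, -46.092639
3. -88.275000, 74.527136
4. 21.784250, -173.527778
5. -71.335083, -179.958972
6. -22.104667, 81.036056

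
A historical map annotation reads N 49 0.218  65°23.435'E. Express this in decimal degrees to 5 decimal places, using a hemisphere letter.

49.00363° N, 65.39058° E

φ: 0.218′ = 0.003633°; total 49.003633
Lon: 23.435′ = 0.390583°; total 65.390583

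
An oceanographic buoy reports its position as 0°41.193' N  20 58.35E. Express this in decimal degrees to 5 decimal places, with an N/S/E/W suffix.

φ: 41.193′ = 0.686550°; total 0.686550
Lon: 20 + 58.35/60 = 20.972500

0.68655° N, 20.97250° E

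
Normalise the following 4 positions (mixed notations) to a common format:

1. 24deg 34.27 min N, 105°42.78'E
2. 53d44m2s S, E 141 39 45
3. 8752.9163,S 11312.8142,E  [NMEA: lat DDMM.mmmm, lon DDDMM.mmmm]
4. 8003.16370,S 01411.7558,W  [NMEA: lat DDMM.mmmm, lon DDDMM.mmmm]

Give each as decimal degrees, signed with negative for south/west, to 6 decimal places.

1. 24.571167, 105.713000
2. -53.733889, 141.662500
3. -87.881938, 113.213570
4. -80.052728, -14.195930

Point 1:
  φ: 34.27′ = 0.571167°; total 24.5711667
  N ⇒ keep positive
  λ: 105 + 42.78/60 = 105.7130000
  E ⇒ keep positive
Point 2:
  Lat: 53 + 44/60 + 2/3600 = 53.7338889
  S → negative
  λ: 141 + 39/60 + 45/3600 = 141.6625000
  E ⇒ keep positive
Point 3:
  φ: split at 2 digits → 87° and 52.9163′; 87 + 52.9163/60 = 87.8819383
  S → negative
  λ: split at 3 digits → 113° and 12.8142′; 113 + 12.8142/60 = 113.2135700
  E ⇒ keep positive
Point 4:
  Latitude: degrees = first 2 digits = 80, minutes = 3.1637; 80 + 3.1637/60 = 80.0527283
  S → negative
  Lon: split at 3 digits → 014° and 11.7558′; 14 + 11.7558/60 = 14.1959300
  hemisphere W, so the sign is −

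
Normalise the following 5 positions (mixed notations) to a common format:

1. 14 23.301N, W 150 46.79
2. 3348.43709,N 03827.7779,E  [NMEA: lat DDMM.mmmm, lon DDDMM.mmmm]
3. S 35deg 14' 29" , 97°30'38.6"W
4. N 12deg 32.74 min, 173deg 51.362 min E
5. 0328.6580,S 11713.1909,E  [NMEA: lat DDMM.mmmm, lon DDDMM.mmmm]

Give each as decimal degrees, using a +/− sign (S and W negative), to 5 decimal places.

Point 1:
  Latitude: 23.301′ = 0.388350°; total 14.388350
  N → positive
  λ: 150 + 46.79/60 = 150.779833
  hemisphere W, so the sign is −
Point 2:
  Latitude: degrees = first 2 digits = 33, minutes = 48.43709; 33 + 48.43709/60 = 33.807285
  N → positive
  Lon: split at 3 digits → 038° and 27.7779′; 38 + 27.7779/60 = 38.462965
  E ⇒ keep positive
Point 3:
  φ: 35° + 14/60 + 29/3600 = 35 + 0.233333 + 0.008056 = 35.241389
  hemisphere S, so the sign is −
  λ: 30′ + 38.6″ = 30.64333′; 97 + 30.64333/60 = 97.510722
  W ⇒ negate
Point 4:
  φ: 32.74′ = 0.545667°; total 12.545667
  N → positive
  λ: 51.362′ = 0.856033°; total 173.856033
  E → positive
Point 5:
  Latitude: split at 2 digits → 03° and 28.658′; 3 + 28.658/60 = 3.477633
  S ⇒ negate
  Longitude: degrees = first 3 digits = 117, minutes = 13.1909; 117 + 13.1909/60 = 117.219848
  E ⇒ keep positive

1. 14.38835, -150.77983
2. 33.80728, 38.46297
3. -35.24139, -97.51072
4. 12.54567, 173.85603
5. -3.47763, 117.21985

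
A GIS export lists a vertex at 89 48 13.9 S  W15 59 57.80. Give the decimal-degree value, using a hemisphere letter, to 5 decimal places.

89.80386° S, 15.99939° W

φ: 48′ + 13.9″ = 48.23167′; 89 + 48.23167/60 = 89.803861
Longitude: 15 + 59/60 + 57.8/3600 = 15.999389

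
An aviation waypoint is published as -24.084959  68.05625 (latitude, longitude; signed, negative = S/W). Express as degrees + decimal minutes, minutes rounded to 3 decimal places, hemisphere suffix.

Latitude is negative → S; |value| = 24.084959
Lat: fractional part 0.084959 → 5.09754 minutes
Lon: 68° + 0.056250 × 60 = 68° 3.37500′

24° 5.098′ S, 68° 3.375′ E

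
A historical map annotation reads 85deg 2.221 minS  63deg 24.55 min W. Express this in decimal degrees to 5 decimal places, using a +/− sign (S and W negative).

-85.03702, -63.40917

Latitude: 2.221′ = 0.037017°; total 85.037017
S → negative
Longitude: 63 + 24.55/60 = 63.409167
W → negative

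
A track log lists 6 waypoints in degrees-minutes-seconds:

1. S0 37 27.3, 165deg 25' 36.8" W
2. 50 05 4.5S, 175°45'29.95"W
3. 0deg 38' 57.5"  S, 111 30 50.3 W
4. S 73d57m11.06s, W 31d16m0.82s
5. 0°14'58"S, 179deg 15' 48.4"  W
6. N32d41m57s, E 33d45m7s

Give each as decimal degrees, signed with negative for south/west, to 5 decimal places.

Point 1:
  Lat: 0 + 37/60 + 27.3/3600 = 0.624250
  hemisphere S, so the sign is −
  λ: 25′ + 36.8″ = 25.61333′; 165 + 25.61333/60 = 165.426889
  W ⇒ negate
Point 2:
  Lat: 50° + 5/60 + 4.5/3600 = 50 + 0.083333 + 0.001250 = 50.084583
  S → negative
  λ: 175 + 45/60 + 29.95/3600 = 175.758319
  W ⇒ negate
Point 3:
  φ: 38′ + 57.5″ = 38.95833′; 0 + 38.95833/60 = 0.649306
  hemisphere S, so the sign is −
  λ: 30′ + 50.3″ = 30.83833′; 111 + 30.83833/60 = 111.513972
  W ⇒ negate
Point 4:
  Lat: 57′ + 11.06″ = 57.18433′; 73 + 57.18433/60 = 73.953072
  S → negative
  Lon: 16′ + 0.82″ = 16.01367′; 31 + 16.01367/60 = 31.266894
  W ⇒ negate
Point 5:
  φ: 0° + 14/60 + 58/3600 = 0 + 0.233333 + 0.016111 = 0.249444
  S → negative
  Longitude: 179° + 15/60 + 48.4/3600 = 179 + 0.250000 + 0.013444 = 179.263444
  W ⇒ negate
Point 6:
  Latitude: 32 + 41/60 + 57/3600 = 32.699167
  N → positive
  Longitude: 33° + 45/60 + 7/3600 = 33 + 0.750000 + 0.001944 = 33.751944
  E → positive

1. -0.62425, -165.42689
2. -50.08458, -175.75832
3. -0.64931, -111.51397
4. -73.95307, -31.26689
5. -0.24944, -179.26344
6. 32.69917, 33.75194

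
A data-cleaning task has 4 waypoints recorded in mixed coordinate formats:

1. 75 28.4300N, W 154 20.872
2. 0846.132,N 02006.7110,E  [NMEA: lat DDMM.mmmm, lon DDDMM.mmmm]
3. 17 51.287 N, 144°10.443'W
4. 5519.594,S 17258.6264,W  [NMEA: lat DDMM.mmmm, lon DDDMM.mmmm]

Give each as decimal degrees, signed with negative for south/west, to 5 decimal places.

1. 75.47383, -154.34787
2. 8.76887, 20.11185
3. 17.85478, -144.17405
4. -55.32657, -172.97711

Point 1:
  Lat: 75 + 28.43/60 = 75.473833
  N → positive
  Longitude: 154 + 20.872/60 = 154.347867
  W ⇒ negate
Point 2:
  Latitude: split at 2 digits → 08° and 46.132′; 8 + 46.132/60 = 8.768867
  N ⇒ keep positive
  λ: degrees = first 3 digits = 20, minutes = 6.711; 20 + 6.711/60 = 20.111850
  E ⇒ keep positive
Point 3:
  Latitude: 17 + 51.287/60 = 17.854783
  N → positive
  Longitude: 10.443′ = 0.174050°; total 144.174050
  W → negative
Point 4:
  φ: split at 2 digits → 55° and 19.594′; 55 + 19.594/60 = 55.326567
  S ⇒ negate
  λ: split at 3 digits → 172° and 58.6264′; 172 + 58.6264/60 = 172.977107
  W ⇒ negate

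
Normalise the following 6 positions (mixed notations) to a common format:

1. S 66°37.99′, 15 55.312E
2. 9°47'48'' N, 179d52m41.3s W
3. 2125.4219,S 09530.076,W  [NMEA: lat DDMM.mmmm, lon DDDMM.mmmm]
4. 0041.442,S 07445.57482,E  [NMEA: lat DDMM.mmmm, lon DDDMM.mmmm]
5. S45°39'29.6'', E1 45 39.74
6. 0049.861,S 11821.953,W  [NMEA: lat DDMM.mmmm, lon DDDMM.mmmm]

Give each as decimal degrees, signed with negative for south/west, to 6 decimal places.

Point 1:
  φ: 37.99′ = 0.633167°; total 66.6331667
  hemisphere S, so the sign is −
  λ: 55.312′ = 0.921867°; total 15.9218667
  E ⇒ keep positive
Point 2:
  Latitude: 47′ + 48″ = 47.80000′; 9 + 47.80000/60 = 9.7966667
  N ⇒ keep positive
  λ: 52′ + 41.3″ = 52.68833′; 179 + 52.68833/60 = 179.8781389
  W ⇒ negate
Point 3:
  Lat: split at 2 digits → 21° and 25.4219′; 21 + 25.4219/60 = 21.4236983
  S ⇒ negate
  Longitude: degrees = first 3 digits = 95, minutes = 30.076; 95 + 30.076/60 = 95.5012667
  W ⇒ negate
Point 4:
  φ: split at 2 digits → 00° and 41.442′; 0 + 41.442/60 = 0.6907000
  hemisphere S, so the sign is −
  Lon: degrees = first 3 digits = 74, minutes = 45.57482; 74 + 45.57482/60 = 74.7595803
  E ⇒ keep positive
Point 5:
  φ: 39′ + 29.6″ = 39.49333′; 45 + 39.49333/60 = 45.6582222
  S ⇒ negate
  Longitude: 1 + 45/60 + 39.74/3600 = 1.7610389
  E ⇒ keep positive
Point 6:
  Lat: degrees = first 2 digits = 0, minutes = 49.861; 0 + 49.861/60 = 0.8310167
  S → negative
  λ: split at 3 digits → 118° and 21.953′; 118 + 21.953/60 = 118.3658833
  W ⇒ negate

1. -66.633167, 15.921867
2. 9.796667, -179.878139
3. -21.423698, -95.501267
4. -0.690700, 74.759580
5. -45.658222, 1.761039
6. -0.831017, -118.365883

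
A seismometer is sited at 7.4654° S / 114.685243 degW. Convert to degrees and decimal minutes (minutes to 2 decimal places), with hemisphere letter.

7° 27.92′ S, 114° 41.11′ W

Latitude: 7° + 0.465400 × 60 = 7° 27.9240′
λ: 114° + 0.685243 × 60 = 114° 41.1146′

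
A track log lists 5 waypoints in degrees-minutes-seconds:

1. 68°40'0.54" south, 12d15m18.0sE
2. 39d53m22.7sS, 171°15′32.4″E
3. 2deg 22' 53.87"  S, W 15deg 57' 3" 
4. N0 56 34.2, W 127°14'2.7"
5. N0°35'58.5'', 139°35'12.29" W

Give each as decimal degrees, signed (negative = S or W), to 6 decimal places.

Point 1:
  Lat: 68 + 40/60 + 0.54/3600 = 68.6668167
  hemisphere S, so the sign is −
  λ: 15′ + 18″ = 15.30000′; 12 + 15.30000/60 = 12.2550000
  E ⇒ keep positive
Point 2:
  Lat: 39 + 53/60 + 22.7/3600 = 39.8896389
  hemisphere S, so the sign is −
  Longitude: 171° + 15/60 + 32.4/3600 = 171 + 0.250000 + 0.009000 = 171.2590000
  E ⇒ keep positive
Point 3:
  Lat: 2° + 22/60 + 53.87/3600 = 2 + 0.366667 + 0.014964 = 2.3816306
  S ⇒ negate
  λ: 15 + 57/60 + 3/3600 = 15.9508333
  W ⇒ negate
Point 4:
  Lat: 56′ + 34.2″ = 56.57000′; 0 + 56.57000/60 = 0.9428333
  N ⇒ keep positive
  Lon: 127° + 14/60 + 2.7/3600 = 127 + 0.233333 + 0.000750 = 127.2340833
  W ⇒ negate
Point 5:
  φ: 0° + 35/60 + 58.5/3600 = 0 + 0.583333 + 0.016250 = 0.5995833
  N ⇒ keep positive
  Lon: 139 + 35/60 + 12.29/3600 = 139.5867472
  W ⇒ negate

1. -68.666817, 12.255000
2. -39.889639, 171.259000
3. -2.381631, -15.950833
4. 0.942833, -127.234083
5. 0.599583, -139.586747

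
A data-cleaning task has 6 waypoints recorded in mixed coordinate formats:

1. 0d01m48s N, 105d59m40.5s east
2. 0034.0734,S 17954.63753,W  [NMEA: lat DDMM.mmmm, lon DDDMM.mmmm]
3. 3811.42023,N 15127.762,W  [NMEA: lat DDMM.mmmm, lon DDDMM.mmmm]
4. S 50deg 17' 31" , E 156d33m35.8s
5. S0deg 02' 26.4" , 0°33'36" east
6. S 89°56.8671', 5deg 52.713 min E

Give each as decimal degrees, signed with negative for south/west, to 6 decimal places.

Point 1:
  Latitude: 1′ + 48″ = 1.80000′; 0 + 1.80000/60 = 0.0300000
  N → positive
  λ: 105° + 59/60 + 40.5/3600 = 105 + 0.983333 + 0.011250 = 105.9945833
  E → positive
Point 2:
  Latitude: split at 2 digits → 00° and 34.0734′; 0 + 34.0734/60 = 0.5678900
  S → negative
  Lon: degrees = first 3 digits = 179, minutes = 54.63753; 179 + 54.63753/60 = 179.9106255
  W ⇒ negate
Point 3:
  Lat: degrees = first 2 digits = 38, minutes = 11.42023; 38 + 11.42023/60 = 38.1903372
  N ⇒ keep positive
  Longitude: split at 3 digits → 151° and 27.762′; 151 + 27.762/60 = 151.4627000
  hemisphere W, so the sign is −
Point 4:
  φ: 17′ + 31″ = 17.51667′; 50 + 17.51667/60 = 50.2919444
  hemisphere S, so the sign is −
  λ: 33′ + 35.8″ = 33.59667′; 156 + 33.59667/60 = 156.5599444
  E ⇒ keep positive
Point 5:
  Lat: 0° + 2/60 + 26.4/3600 = 0 + 0.033333 + 0.007333 = 0.0406667
  S → negative
  Longitude: 33′ + 36″ = 33.60000′; 0 + 33.60000/60 = 0.5600000
  E ⇒ keep positive
Point 6:
  Latitude: 89 + 56.8671/60 = 89.9477850
  S ⇒ negate
  λ: 52.713′ = 0.878550°; total 5.8785500
  E → positive

1. 0.030000, 105.994583
2. -0.567890, -179.910626
3. 38.190337, -151.462700
4. -50.291944, 156.559944
5. -0.040667, 0.560000
6. -89.947785, 5.878550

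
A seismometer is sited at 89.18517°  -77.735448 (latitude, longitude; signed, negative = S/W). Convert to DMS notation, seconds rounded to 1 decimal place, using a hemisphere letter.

89°11′6.6″ N, 77°44′7.6″ W

Latitude: 0.185170 × 60 = 11.11020′ → 11′, remainder × 60 = 6.612″
Longitude is negative → W; |value| = 77.735448
Lon: whole degrees 77; 44.12688′ → 44′ and 7.613″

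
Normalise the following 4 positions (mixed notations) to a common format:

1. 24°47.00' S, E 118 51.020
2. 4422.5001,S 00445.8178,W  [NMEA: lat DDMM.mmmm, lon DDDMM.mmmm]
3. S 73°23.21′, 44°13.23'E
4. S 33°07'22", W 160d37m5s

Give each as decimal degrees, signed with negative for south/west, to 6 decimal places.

1. -24.783333, 118.850333
2. -44.375002, -4.763630
3. -73.386833, 44.220500
4. -33.122778, -160.618056

Point 1:
  Lat: 24 + 47/60 = 24.7833333
  S ⇒ negate
  Lon: 118 + 51.02/60 = 118.8503333
  E ⇒ keep positive
Point 2:
  φ: split at 2 digits → 44° and 22.5001′; 44 + 22.5001/60 = 44.3750017
  S → negative
  λ: split at 3 digits → 004° and 45.8178′; 4 + 45.8178/60 = 4.7636300
  W ⇒ negate
Point 3:
  Lat: 23.21′ = 0.386833°; total 73.3868333
  S → negative
  Lon: 13.23′ = 0.220500°; total 44.2205000
  E → positive
Point 4:
  Latitude: 7′ + 22″ = 7.36667′; 33 + 7.36667/60 = 33.1227778
  S ⇒ negate
  Lon: 160 + 37/60 + 5/3600 = 160.6180556
  W ⇒ negate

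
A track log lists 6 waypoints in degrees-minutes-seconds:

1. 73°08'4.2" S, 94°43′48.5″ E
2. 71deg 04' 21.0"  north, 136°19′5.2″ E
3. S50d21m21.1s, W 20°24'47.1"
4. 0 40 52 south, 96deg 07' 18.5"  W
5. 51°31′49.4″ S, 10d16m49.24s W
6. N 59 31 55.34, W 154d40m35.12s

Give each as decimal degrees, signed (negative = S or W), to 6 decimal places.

1. -73.134500, 94.730139
2. 71.072500, 136.318111
3. -50.355861, -20.413083
4. -0.681111, -96.121806
5. -51.530389, -10.280344
6. 59.532039, -154.676422

Point 1:
  φ: 8′ + 4.2″ = 8.07000′; 73 + 8.07000/60 = 73.1345000
  hemisphere S, so the sign is −
  Longitude: 43′ + 48.5″ = 43.80833′; 94 + 43.80833/60 = 94.7301389
  E ⇒ keep positive
Point 2:
  Lat: 71 + 4/60 + 21/3600 = 71.0725000
  N ⇒ keep positive
  Lon: 136° + 19/60 + 5.2/3600 = 136 + 0.316667 + 0.001444 = 136.3181111
  E → positive
Point 3:
  Lat: 21′ + 21.1″ = 21.35167′; 50 + 21.35167/60 = 50.3558611
  S → negative
  λ: 20° + 24/60 + 47.1/3600 = 20 + 0.400000 + 0.013083 = 20.4130833
  W → negative
Point 4:
  Latitude: 0 + 40/60 + 52/3600 = 0.6811111
  S → negative
  Lon: 7′ + 18.5″ = 7.30833′; 96 + 7.30833/60 = 96.1218056
  W → negative
Point 5:
  φ: 31′ + 49.4″ = 31.82333′; 51 + 31.82333/60 = 51.5303889
  S → negative
  λ: 16′ + 49.24″ = 16.82067′; 10 + 16.82067/60 = 10.2803444
  W ⇒ negate
Point 6:
  φ: 31′ + 55.34″ = 31.92233′; 59 + 31.92233/60 = 59.5320389
  N → positive
  Longitude: 40′ + 35.12″ = 40.58533′; 154 + 40.58533/60 = 154.6764222
  W → negative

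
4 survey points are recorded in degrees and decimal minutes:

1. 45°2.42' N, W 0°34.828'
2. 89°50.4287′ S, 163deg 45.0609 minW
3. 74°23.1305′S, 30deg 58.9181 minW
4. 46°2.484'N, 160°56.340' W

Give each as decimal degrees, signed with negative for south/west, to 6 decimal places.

Point 1:
  Lat: 45 + 2.42/60 = 45.0403333
  N → positive
  λ: 0 + 34.828/60 = 0.5804667
  W → negative
Point 2:
  Lat: 89 + 50.4287/60 = 89.8404783
  S → negative
  Lon: 163 + 45.0609/60 = 163.7510150
  W ⇒ negate
Point 3:
  Latitude: 74 + 23.1305/60 = 74.3855083
  hemisphere S, so the sign is −
  Lon: 30 + 58.9181/60 = 30.9819683
  W → negative
Point 4:
  Latitude: 2.484′ = 0.041400°; total 46.0414000
  N ⇒ keep positive
  λ: 56.34′ = 0.939000°; total 160.9390000
  W ⇒ negate

1. 45.040333, -0.580467
2. -89.840478, -163.751015
3. -74.385508, -30.981968
4. 46.041400, -160.939000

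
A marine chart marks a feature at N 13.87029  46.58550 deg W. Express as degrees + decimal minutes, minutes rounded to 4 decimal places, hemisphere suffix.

13° 52.2174′ N, 46° 35.1300′ W

Latitude: fractional part 0.870290 → 52.217400 minutes
Longitude: fractional part 0.585500 → 35.130000 minutes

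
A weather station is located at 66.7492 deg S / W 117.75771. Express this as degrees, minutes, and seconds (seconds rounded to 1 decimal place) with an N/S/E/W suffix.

66°44′57.1″ S, 117°45′27.8″ W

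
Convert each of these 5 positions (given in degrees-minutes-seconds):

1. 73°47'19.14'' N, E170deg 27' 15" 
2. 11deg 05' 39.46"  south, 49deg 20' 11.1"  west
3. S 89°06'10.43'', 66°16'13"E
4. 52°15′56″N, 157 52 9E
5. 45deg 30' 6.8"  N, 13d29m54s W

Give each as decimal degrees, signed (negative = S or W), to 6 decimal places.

1. 73.788650, 170.454167
2. -11.094294, -49.336417
3. -89.102897, 66.270278
4. 52.265556, 157.869167
5. 45.501889, -13.498333

Point 1:
  φ: 73 + 47/60 + 19.14/3600 = 73.7886500
  N ⇒ keep positive
  Longitude: 170° + 27/60 + 15/3600 = 170 + 0.450000 + 0.004167 = 170.4541667
  E → positive
Point 2:
  Lat: 11° + 5/60 + 39.46/3600 = 11 + 0.083333 + 0.010961 = 11.0942944
  S ⇒ negate
  Longitude: 49 + 20/60 + 11.1/3600 = 49.3364167
  W ⇒ negate
Point 3:
  Lat: 89 + 6/60 + 10.43/3600 = 89.1028972
  S ⇒ negate
  λ: 16′ + 13″ = 16.21667′; 66 + 16.21667/60 = 66.2702778
  E ⇒ keep positive
Point 4:
  Lat: 52° + 15/60 + 56/3600 = 52 + 0.250000 + 0.015556 = 52.2655556
  N ⇒ keep positive
  λ: 157° + 52/60 + 9/3600 = 157 + 0.866667 + 0.002500 = 157.8691667
  E ⇒ keep positive
Point 5:
  Latitude: 45° + 30/60 + 6.8/3600 = 45 + 0.500000 + 0.001889 = 45.5018889
  N ⇒ keep positive
  Longitude: 13° + 29/60 + 54/3600 = 13 + 0.483333 + 0.015000 = 13.4983333
  W ⇒ negate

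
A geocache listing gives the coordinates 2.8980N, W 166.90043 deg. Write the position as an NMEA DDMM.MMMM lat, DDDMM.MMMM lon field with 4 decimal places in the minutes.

0253.8800,N / 16654.0258,W

φ: minutes = (2.898000 − 2) × 60 = 53.880000
Lon: 166° + 0.900430 × 60 = 166° 54.025800′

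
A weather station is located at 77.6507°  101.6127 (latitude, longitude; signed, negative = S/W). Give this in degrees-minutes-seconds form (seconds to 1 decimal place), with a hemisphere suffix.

77°39′2.5″ N, 101°36′45.7″ E

Latitude: 0.650700° → 39.04200′; 0.04200 × 60 = 2.520″
λ: 0.612700° → 36.76200′; 0.76200 × 60 = 45.720″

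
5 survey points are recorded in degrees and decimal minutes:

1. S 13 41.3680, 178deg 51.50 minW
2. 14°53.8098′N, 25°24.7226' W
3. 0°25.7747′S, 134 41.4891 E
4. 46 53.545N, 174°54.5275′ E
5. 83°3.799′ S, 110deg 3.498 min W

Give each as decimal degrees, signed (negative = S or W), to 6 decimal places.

1. -13.689467, -178.858333
2. 14.896830, -25.412043
3. -0.429578, 134.691485
4. 46.892417, 174.908792
5. -83.063317, -110.058300

Point 1:
  φ: 41.368′ = 0.689467°; total 13.6894667
  S → negative
  λ: 178 + 51.5/60 = 178.8583333
  hemisphere W, so the sign is −
Point 2:
  φ: 14 + 53.8098/60 = 14.8968300
  N ⇒ keep positive
  Longitude: 24.7226′ = 0.412043°; total 25.4120433
  hemisphere W, so the sign is −
Point 3:
  φ: 25.7747′ = 0.429578°; total 0.4295783
  S → negative
  Longitude: 41.4891′ = 0.691485°; total 134.6914850
  E ⇒ keep positive
Point 4:
  Latitude: 53.545′ = 0.892417°; total 46.8924167
  N ⇒ keep positive
  Lon: 174 + 54.5275/60 = 174.9087917
  E ⇒ keep positive
Point 5:
  Latitude: 83 + 3.799/60 = 83.0633167
  S ⇒ negate
  λ: 3.498′ = 0.058300°; total 110.0583000
  W ⇒ negate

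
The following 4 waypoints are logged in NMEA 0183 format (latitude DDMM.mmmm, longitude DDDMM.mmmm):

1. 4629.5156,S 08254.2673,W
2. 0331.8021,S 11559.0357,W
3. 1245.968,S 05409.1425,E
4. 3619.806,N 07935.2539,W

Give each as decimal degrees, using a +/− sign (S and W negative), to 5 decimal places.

1. -46.49193, -82.90446
2. -3.53004, -115.98393
3. -12.76613, 54.15238
4. 36.33010, -79.58757

Point 1:
  Lat: split at 2 digits → 46° and 29.5156′; 46 + 29.5156/60 = 46.491927
  S → negative
  λ: degrees = first 3 digits = 82, minutes = 54.2673; 82 + 54.2673/60 = 82.904455
  hemisphere W, so the sign is −
Point 2:
  φ: split at 2 digits → 03° and 31.8021′; 3 + 31.8021/60 = 3.530035
  S → negative
  λ: split at 3 digits → 115° and 59.0357′; 115 + 59.0357/60 = 115.983928
  W → negative
Point 3:
  Lat: split at 2 digits → 12° and 45.968′; 12 + 45.968/60 = 12.766133
  S ⇒ negate
  λ: degrees = first 3 digits = 54, minutes = 9.1425; 54 + 9.1425/60 = 54.152375
  E → positive
Point 4:
  Latitude: degrees = first 2 digits = 36, minutes = 19.806; 36 + 19.806/60 = 36.330100
  N → positive
  Longitude: degrees = first 3 digits = 79, minutes = 35.2539; 79 + 35.2539/60 = 79.587565
  W → negative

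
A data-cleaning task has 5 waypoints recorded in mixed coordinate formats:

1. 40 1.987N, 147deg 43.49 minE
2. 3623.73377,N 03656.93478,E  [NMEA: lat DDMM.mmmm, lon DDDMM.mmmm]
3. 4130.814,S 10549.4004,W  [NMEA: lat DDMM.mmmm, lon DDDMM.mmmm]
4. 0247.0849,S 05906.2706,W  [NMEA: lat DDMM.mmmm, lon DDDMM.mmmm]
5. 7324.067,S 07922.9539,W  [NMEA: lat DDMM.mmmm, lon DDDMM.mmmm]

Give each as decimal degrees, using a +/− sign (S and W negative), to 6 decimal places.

Point 1:
  Lat: 1.987′ = 0.033117°; total 40.0331167
  N → positive
  Longitude: 43.49′ = 0.724833°; total 147.7248333
  E → positive
Point 2:
  Latitude: degrees = first 2 digits = 36, minutes = 23.73377; 36 + 23.73377/60 = 36.3955628
  N → positive
  Longitude: degrees = first 3 digits = 36, minutes = 56.93478; 36 + 56.93478/60 = 36.9489130
  E → positive
Point 3:
  Latitude: split at 2 digits → 41° and 30.814′; 41 + 30.814/60 = 41.5135667
  hemisphere S, so the sign is −
  Lon: split at 3 digits → 105° and 49.4004′; 105 + 49.4004/60 = 105.8233400
  W → negative
Point 4:
  Latitude: split at 2 digits → 02° and 47.0849′; 2 + 47.0849/60 = 2.7847483
  hemisphere S, so the sign is −
  λ: split at 3 digits → 059° and 6.2706′; 59 + 6.2706/60 = 59.1045100
  W ⇒ negate
Point 5:
  Latitude: degrees = first 2 digits = 73, minutes = 24.067; 73 + 24.067/60 = 73.4011167
  hemisphere S, so the sign is −
  Longitude: degrees = first 3 digits = 79, minutes = 22.9539; 79 + 22.9539/60 = 79.3825650
  W ⇒ negate

1. 40.033117, 147.724833
2. 36.395563, 36.948913
3. -41.513567, -105.823340
4. -2.784748, -59.104510
5. -73.401117, -79.382565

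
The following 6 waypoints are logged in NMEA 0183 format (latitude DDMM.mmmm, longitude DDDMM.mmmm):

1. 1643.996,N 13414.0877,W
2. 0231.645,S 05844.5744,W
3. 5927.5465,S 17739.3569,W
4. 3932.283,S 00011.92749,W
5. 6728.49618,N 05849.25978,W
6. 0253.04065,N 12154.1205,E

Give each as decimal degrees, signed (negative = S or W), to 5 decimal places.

1. 16.73327, -134.23480
2. -2.52742, -58.74291
3. -59.45911, -177.65595
4. -39.53805, -0.19879
5. 67.47494, -58.82100
6. 2.88401, 121.90201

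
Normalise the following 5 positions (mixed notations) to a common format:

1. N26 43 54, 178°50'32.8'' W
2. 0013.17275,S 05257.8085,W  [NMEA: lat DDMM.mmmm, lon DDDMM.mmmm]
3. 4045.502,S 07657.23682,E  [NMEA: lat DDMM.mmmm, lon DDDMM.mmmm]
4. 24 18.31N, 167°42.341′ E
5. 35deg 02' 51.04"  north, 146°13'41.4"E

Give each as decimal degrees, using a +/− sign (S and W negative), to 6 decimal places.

1. 26.731667, -178.842444
2. -0.219546, -52.963475
3. -40.758367, 76.953947
4. 24.305167, 167.705683
5. 35.047511, 146.228167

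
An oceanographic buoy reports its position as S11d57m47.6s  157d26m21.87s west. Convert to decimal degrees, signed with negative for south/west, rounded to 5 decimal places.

Latitude: 11° + 57/60 + 47.6/3600 = 11 + 0.950000 + 0.013222 = 11.963222
S ⇒ negate
Lon: 157 + 26/60 + 21.87/3600 = 157.439408
W ⇒ negate

-11.96322, -157.43941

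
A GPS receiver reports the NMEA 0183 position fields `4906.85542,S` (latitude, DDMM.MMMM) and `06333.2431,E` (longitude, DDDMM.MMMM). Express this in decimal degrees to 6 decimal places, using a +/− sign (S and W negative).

Lat: split at 2 digits → 49° and 6.85542′; 49 + 6.85542/60 = 49.1142570
S ⇒ negate
Lon: degrees = first 3 digits = 63, minutes = 33.2431; 63 + 33.2431/60 = 63.5540517
E → positive

-49.114257, 63.554052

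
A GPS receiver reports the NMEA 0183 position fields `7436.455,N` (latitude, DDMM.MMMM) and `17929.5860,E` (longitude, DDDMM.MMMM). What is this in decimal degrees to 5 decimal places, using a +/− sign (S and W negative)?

74.60758, 179.49310

φ: degrees = first 2 digits = 74, minutes = 36.455; 74 + 36.455/60 = 74.607583
N ⇒ keep positive
Lon: degrees = first 3 digits = 179, minutes = 29.586; 179 + 29.586/60 = 179.493100
E ⇒ keep positive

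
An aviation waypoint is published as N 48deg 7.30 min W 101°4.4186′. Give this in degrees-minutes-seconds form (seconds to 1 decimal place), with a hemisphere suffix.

48°07′18.0″ N, 101°04′25.1″ W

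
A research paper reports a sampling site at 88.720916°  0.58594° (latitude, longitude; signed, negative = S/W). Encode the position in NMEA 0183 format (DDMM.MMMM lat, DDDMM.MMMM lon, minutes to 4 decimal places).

8843.2550,N / 00035.1564,E

Latitude: 88° + 0.720916 × 60 = 88° 43.254960′
Lon: fractional part 0.585940 → 35.156400 minutes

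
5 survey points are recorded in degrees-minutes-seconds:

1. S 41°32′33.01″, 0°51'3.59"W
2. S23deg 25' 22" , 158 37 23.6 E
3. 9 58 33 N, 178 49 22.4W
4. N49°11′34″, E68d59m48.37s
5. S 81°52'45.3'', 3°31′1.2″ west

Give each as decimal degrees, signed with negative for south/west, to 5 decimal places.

Point 1:
  φ: 41 + 32/60 + 33.01/3600 = 41.542503
  S → negative
  Lon: 51′ + 3.59″ = 51.05983′; 0 + 51.05983/60 = 0.850997
  hemisphere W, so the sign is −
Point 2:
  Lat: 25′ + 22″ = 25.36667′; 23 + 25.36667/60 = 23.422778
  S ⇒ negate
  Lon: 158 + 37/60 + 23.6/3600 = 158.623222
  E → positive
Point 3:
  φ: 58′ + 33″ = 58.55000′; 9 + 58.55000/60 = 9.975833
  N ⇒ keep positive
  λ: 178° + 49/60 + 22.4/3600 = 178 + 0.816667 + 0.006222 = 178.822889
  hemisphere W, so the sign is −
Point 4:
  φ: 49° + 11/60 + 34/3600 = 49 + 0.183333 + 0.009444 = 49.192778
  N → positive
  Lon: 68° + 59/60 + 48.37/3600 = 68 + 0.983333 + 0.013436 = 68.996769
  E ⇒ keep positive
Point 5:
  Lat: 81° + 52/60 + 45.3/3600 = 81 + 0.866667 + 0.012583 = 81.879250
  S ⇒ negate
  Longitude: 3 + 31/60 + 1.2/3600 = 3.517000
  hemisphere W, so the sign is −

1. -41.54250, -0.85100
2. -23.42278, 158.62322
3. 9.97583, -178.82289
4. 49.19278, 68.99677
5. -81.87925, -3.51700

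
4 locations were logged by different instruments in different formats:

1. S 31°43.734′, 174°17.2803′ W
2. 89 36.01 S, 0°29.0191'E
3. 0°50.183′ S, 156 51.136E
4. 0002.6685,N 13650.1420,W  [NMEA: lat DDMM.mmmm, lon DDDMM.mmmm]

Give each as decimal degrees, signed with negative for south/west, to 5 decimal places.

1. -31.72890, -174.28801
2. -89.60017, 0.48365
3. -0.83638, 156.85227
4. 0.04448, -136.83570

Point 1:
  Latitude: 31 + 43.734/60 = 31.728900
  S ⇒ negate
  Longitude: 17.2803′ = 0.288005°; total 174.288005
  W ⇒ negate
Point 2:
  φ: 36.01′ = 0.600167°; total 89.600167
  S ⇒ negate
  Longitude: 0 + 29.0191/60 = 0.483652
  E → positive
Point 3:
  Lat: 50.183′ = 0.836383°; total 0.836383
  hemisphere S, so the sign is −
  λ: 156 + 51.136/60 = 156.852267
  E ⇒ keep positive
Point 4:
  Latitude: degrees = first 2 digits = 0, minutes = 2.6685; 0 + 2.6685/60 = 0.044475
  N ⇒ keep positive
  Lon: degrees = first 3 digits = 136, minutes = 50.142; 136 + 50.142/60 = 136.835700
  W ⇒ negate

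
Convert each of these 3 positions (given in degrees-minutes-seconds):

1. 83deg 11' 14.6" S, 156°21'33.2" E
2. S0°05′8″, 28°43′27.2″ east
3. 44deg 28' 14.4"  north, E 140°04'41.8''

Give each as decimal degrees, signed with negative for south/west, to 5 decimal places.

Point 1:
  Lat: 11′ + 14.6″ = 11.24333′; 83 + 11.24333/60 = 83.187389
  S ⇒ negate
  Lon: 21′ + 33.2″ = 21.55333′; 156 + 21.55333/60 = 156.359222
  E → positive
Point 2:
  Latitude: 0° + 5/60 + 8/3600 = 0 + 0.083333 + 0.002222 = 0.085556
  hemisphere S, so the sign is −
  Longitude: 28° + 43/60 + 27.2/3600 = 28 + 0.716667 + 0.007556 = 28.724222
  E → positive
Point 3:
  φ: 28′ + 14.4″ = 28.24000′; 44 + 28.24000/60 = 44.470667
  N → positive
  Lon: 140° + 4/60 + 41.8/3600 = 140 + 0.066667 + 0.011611 = 140.078278
  E → positive

1. -83.18739, 156.35922
2. -0.08556, 28.72422
3. 44.47067, 140.07828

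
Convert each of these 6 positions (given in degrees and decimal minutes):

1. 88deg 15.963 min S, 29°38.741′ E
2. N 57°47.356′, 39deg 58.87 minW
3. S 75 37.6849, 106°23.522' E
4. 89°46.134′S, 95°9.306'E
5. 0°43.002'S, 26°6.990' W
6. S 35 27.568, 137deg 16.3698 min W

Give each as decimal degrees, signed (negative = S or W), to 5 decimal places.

Point 1:
  Latitude: 15.963′ = 0.266050°; total 88.266050
  hemisphere S, so the sign is −
  Longitude: 38.741′ = 0.645683°; total 29.645683
  E ⇒ keep positive
Point 2:
  φ: 47.356′ = 0.789267°; total 57.789267
  N → positive
  Lon: 58.87′ = 0.981167°; total 39.981167
  W → negative
Point 3:
  φ: 75 + 37.6849/60 = 75.628082
  hemisphere S, so the sign is −
  λ: 23.522′ = 0.392033°; total 106.392033
  E → positive
Point 4:
  Latitude: 46.134′ = 0.768900°; total 89.768900
  S ⇒ negate
  Lon: 9.306′ = 0.155100°; total 95.155100
  E ⇒ keep positive
Point 5:
  φ: 43.002′ = 0.716700°; total 0.716700
  S → negative
  Longitude: 26 + 6.99/60 = 26.116500
  W ⇒ negate
Point 6:
  Latitude: 35 + 27.568/60 = 35.459467
  S → negative
  Longitude: 137 + 16.3698/60 = 137.272830
  hemisphere W, so the sign is −

1. -88.26605, 29.64568
2. 57.78927, -39.98117
3. -75.62808, 106.39203
4. -89.76890, 95.15510
5. -0.71670, -26.11650
6. -35.45947, -137.27283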